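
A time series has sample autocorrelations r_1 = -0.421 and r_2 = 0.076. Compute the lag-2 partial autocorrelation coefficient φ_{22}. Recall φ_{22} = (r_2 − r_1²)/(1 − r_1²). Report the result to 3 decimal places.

φ_{22} = (r_2 − r_1²) / (1 − r_1²)
r_1² = (-0.421)² = 0.177241
Numerator = 0.076 − 0.1772 = -0.1012; denominator = 1 − 0.1772 = 0.8228
φ_{22} = -0.1012 / 0.8228 = -0.123

-0.123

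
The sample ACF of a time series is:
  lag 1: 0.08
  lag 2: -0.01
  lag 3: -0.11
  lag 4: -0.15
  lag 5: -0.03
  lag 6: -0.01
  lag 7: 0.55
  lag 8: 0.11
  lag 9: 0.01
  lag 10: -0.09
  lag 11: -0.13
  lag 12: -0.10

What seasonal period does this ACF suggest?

7

The largest autocorrelation is r_7 = 0.55; the remaining lags stay at or below 0.11.
The dominant spike at lag 7 indicates a seasonal period of 7.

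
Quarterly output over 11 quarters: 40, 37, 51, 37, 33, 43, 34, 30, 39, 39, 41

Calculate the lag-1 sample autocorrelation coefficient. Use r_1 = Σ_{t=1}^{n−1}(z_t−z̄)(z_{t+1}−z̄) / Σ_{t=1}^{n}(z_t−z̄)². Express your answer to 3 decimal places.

-0.131

Mean z̄ = (40 + 37 + 51 + 37 + 33 + 43 + 34 + 30 + 39 + 39 + 41)/11 = 38.5455
Numerator Σ_{t=1}^{10}(z_t−z̄)(z_{t+1}−z̄) = -40.8430
Denominator Σ(z_t−z̄)² = 312.7273
r_1 = -40.8430 / 312.7273 = -0.131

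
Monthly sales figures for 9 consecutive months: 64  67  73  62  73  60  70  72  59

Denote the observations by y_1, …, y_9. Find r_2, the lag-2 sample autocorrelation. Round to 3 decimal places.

0.051

Mean ȳ = (64 + 67 + 73 + 62 + 73 + 60 + 70 + 72 + 59)/9 = 66.6667
Numerator Σ_{t=1}^{7}(y_t−ȳ)(y_{t+2}−ȳ) = 12.7778
Denominator Σ(y_t−ȳ)² = 252.0000
r_2 = 12.7778 / 252.0000 = 0.051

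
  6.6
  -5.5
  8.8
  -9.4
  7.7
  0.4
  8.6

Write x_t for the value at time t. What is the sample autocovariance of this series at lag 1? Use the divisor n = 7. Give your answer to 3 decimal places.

Mean x̄ = (6.6 − 5.5 + 8.8 − 9.4 + 7.7 + 0.4 + 8.6)/7 = 2.4571
Σ_{t=1}^{6}(x_t−x̄)(x_{t+1}−x̄) = -244.2318
γ_1 = -244.2318 / 7 = -34.890

-34.890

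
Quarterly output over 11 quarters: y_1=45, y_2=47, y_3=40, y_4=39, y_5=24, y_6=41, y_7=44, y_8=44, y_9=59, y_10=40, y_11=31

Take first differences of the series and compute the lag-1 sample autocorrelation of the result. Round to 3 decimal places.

First differences Δy: 2, -7, -1, -15, 17, 3, 0, 15, -19, -9
Mean of differences = -1.4000
Numerator Σ(Δy_t−Δȳ)(Δy_{t+1}−Δȳ) = -321.7600
Denominator Σ(Δy_t−Δȳ)² = 1224.4000
r_1(Δy) = -321.7600 / 1224.4000 = -0.263

-0.263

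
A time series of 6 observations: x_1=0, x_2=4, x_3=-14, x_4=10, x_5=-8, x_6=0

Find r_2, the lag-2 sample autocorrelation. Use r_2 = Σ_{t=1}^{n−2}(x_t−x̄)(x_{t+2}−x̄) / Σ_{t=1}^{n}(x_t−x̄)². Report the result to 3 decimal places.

0.392

Mean x̄ = (0 + 4 − 14 + 10 − 8 + 0)/6 = -1.3333
Σ(x_t−x̄)(x_{t+2}−x̄) = (-16.8889) + (60.4444) + (84.4444) + (15.1111) = 143.1111
Denominator Σ(x_t−x̄)² = 365.3333
r_2 = 143.1111 / 365.3333 = 0.392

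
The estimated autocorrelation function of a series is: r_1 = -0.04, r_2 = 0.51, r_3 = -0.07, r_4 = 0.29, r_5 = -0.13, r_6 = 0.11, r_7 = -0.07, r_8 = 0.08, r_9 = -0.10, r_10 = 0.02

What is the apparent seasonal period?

2

The largest autocorrelation is r_2 = 0.51, with a weaker echo at lag 4 (0.29); the remaining lags stay at or below 0.11.
The dominant spike at lag 2 indicates a seasonal period of 2.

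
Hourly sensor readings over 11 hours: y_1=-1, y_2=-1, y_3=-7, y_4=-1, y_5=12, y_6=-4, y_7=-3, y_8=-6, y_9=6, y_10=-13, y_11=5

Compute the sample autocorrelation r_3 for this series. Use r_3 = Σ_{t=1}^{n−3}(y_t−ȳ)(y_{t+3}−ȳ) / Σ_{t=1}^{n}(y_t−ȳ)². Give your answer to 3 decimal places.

Mean ȳ = (-1 − 1 − 7 − 1 + 12 − 4 − 3 − 6 + 6 − 13 + 5)/11 = -1.1818
Numerator Σ_{t=1}^{8}(y_t−ȳ)(y_{t+3}−ȳ) = -73.5537
Denominator Σ(y_t−ȳ)² = 471.6364
r_3 = -73.5537 / 471.6364 = -0.156

-0.156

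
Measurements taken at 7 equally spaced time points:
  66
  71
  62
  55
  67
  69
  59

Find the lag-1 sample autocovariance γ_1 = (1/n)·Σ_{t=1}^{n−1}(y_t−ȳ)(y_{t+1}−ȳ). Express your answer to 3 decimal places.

-2.799

Mean ȳ = (66 + 71 + 62 + 55 + 67 + 69 + 59)/7 = 64.1429
Σ_{t=1}^{6}(y_t−ȳ)(y_{t+1}−ȳ) = -19.5918
γ_1 = -19.5918 / 7 = -2.799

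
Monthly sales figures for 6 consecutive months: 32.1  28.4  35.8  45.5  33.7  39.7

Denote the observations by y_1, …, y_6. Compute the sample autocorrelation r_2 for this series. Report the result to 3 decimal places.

Mean ȳ = (32.1 + 28.4 + 35.8 + 45.5 + 33.7 + 39.7)/6 = 35.8667
Deviations from mean: -3.7667, -7.4667, -0.0667, 9.6333, -2.1667, 3.8333
Σ(y_t−ȳ)(y_{t+2}−ȳ) = (0.2511) + (-71.9289) + (0.1444) + (36.9278) = -34.6056
Denominator Σ(y_t−ȳ)² = 182.1333
r_2 = -34.6056 / 182.1333 = -0.190

-0.190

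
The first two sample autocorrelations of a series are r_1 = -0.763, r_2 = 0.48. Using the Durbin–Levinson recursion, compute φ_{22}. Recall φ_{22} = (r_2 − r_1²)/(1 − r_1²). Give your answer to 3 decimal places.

-0.245

φ_{22} = (r_2 − r_1²) / (1 − r_1²)
r_1² = (-0.763)² = 0.582169
Numerator = 0.48 − 0.5822 = -0.1022; denominator = 1 − 0.5822 = 0.4178
φ_{22} = -0.1022 / 0.4178 = -0.245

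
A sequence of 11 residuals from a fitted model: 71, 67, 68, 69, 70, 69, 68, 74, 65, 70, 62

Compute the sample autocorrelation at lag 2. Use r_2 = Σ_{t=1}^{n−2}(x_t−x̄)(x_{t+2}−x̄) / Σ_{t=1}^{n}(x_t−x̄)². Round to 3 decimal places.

0.328

Mean x̄ = (71 + 67 + 68 + 69 + 70 + 69 + 68 + 74 + 65 + 70 + 62)/11 = 68.4545
Numerator Σ_{t=1}^{9}(x_t−x̄)(x_{t+2}−x̄) = 32.4050
Denominator Σ(x_t−x̄)² = 98.7273
r_2 = 32.4050 / 98.7273 = 0.328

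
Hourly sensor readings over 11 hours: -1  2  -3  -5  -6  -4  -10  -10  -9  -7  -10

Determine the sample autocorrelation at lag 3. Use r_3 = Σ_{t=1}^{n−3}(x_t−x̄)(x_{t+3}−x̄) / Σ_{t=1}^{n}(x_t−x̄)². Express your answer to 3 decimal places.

Mean x̄ = (-1 + 2 − 3 − 5 − 6 − 4 − 10 − 10 − 9 − 7 − 10)/11 = -5.7273
Numerator Σ_{t=1}^{8}(x_t−x̄)(x_{t+3}−x̄) = 22.1405
Denominator Σ(x_t−x̄)² = 160.1818
r_3 = 22.1405 / 160.1818 = 0.138

0.138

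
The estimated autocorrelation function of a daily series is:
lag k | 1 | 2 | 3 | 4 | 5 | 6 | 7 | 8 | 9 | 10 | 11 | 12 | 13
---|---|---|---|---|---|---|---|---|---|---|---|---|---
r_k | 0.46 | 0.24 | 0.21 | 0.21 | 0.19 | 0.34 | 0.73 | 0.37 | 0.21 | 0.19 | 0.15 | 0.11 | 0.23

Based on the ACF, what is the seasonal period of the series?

7

The largest autocorrelation is r_7 = 0.73; the remaining lags stay at or below 0.46. The elevated value at lag 1 (0.46), dropping to 0.24 at lag 2, reflects decaying short-term dependence rather than seasonality.
The dominant spike at lag 7 indicates a seasonal period of 7.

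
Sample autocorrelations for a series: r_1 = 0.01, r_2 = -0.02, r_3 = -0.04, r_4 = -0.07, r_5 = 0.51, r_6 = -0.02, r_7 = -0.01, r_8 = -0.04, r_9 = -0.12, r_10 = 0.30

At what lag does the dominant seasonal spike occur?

The largest autocorrelation is r_5 = 0.51, with a weaker echo at lag 10 (0.30); the remaining lags stay at or below 0.01.
The dominant spike at lag 5 indicates a seasonal period of 5.

5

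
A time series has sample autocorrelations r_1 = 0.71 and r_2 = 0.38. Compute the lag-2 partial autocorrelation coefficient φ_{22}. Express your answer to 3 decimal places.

-0.250

φ_{22} = (r_2 − r_1²) / (1 − r_1²)
r_1² = (0.71)² = 0.5041
Numerator = 0.38 − 0.5041 = -0.1241; denominator = 1 − 0.5041 = 0.4959
φ_{22} = -0.1241 / 0.4959 = -0.250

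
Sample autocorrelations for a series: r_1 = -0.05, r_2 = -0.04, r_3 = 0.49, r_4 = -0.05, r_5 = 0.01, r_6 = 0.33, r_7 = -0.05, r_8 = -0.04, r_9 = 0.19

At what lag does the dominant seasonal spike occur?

The largest autocorrelation is r_3 = 0.49, with weaker echoes at lags 6 (0.33) and 9 (0.19); the remaining lags stay at or below 0.01.
The dominant spike at lag 3 indicates a seasonal period of 3.

3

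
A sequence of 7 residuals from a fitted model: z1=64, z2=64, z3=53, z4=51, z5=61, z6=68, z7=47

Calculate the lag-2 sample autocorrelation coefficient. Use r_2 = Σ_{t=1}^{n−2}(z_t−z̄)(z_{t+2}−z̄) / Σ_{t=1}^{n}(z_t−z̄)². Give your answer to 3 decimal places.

Mean z̄ = (64 + 64 + 53 + 51 + 61 + 68 + 47)/7 = 58.2857
Deviations from mean: 5.7143, 5.7143, -5.2857, -7.2857, 2.7143, 9.7143, -11.2857
Numerator Σ_{t=1}^{5}(z_t−z̄)(z_{t+2}−z̄) = -187.5918
Denominator Σ(z_t−z̄)² = 375.4286
r_2 = -187.5918 / 375.4286 = -0.500

-0.500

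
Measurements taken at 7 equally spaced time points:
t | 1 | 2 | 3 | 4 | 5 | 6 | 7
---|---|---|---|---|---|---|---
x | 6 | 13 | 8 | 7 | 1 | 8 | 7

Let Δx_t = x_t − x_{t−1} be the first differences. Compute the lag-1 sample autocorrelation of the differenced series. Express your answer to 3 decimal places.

-0.449

First differences Δx: 7, -5, -1, -6, 7, -1
Mean of differences = 0.1667
Numerator Σ(Δx_t−Δx̄)(Δx_{t+1}−Δx̄) = -72.1944
Denominator Σ(Δx_t−Δx̄)² = 160.8333
r_1(Δx) = -72.1944 / 160.8333 = -0.449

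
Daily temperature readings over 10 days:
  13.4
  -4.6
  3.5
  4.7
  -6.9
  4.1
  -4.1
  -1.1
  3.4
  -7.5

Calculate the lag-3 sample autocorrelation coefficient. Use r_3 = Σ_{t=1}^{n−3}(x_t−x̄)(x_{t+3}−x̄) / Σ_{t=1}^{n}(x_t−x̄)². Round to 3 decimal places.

0.372

Mean x̄ = (13.4 − 4.6 + 3.5 + 4.7 − 6.9 + 4.1 − 4.1 − 1.1 + 3.4 − 7.5)/10 = 0.4900
Σ(x_t−x̄)(x_{t+3}−x̄) = (54.3511) + (37.6151) + (10.8661) + (-19.3239) + (11.7501) + (10.5051) + (36.6741) = 142.4377
Denominator Σ(x_t−x̄)² = 382.9090
r_3 = 142.4377 / 382.9090 = 0.372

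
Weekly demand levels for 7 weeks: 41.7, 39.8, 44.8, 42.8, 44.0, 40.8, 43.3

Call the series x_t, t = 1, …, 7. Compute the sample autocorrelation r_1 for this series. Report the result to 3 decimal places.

-0.358

Mean x̄ = (41.7 + 39.8 + 44.8 + 42.8 + 44.0 + 40.8 + 43.3)/7 = 42.4571
Deviations from mean: -0.7571, -2.6571, 2.3429, 0.3429, 1.5429, -1.6571, 0.8429
Σ(x_t−x̄)(x_{t+1}−x̄) = (2.0118) + (-6.2253) + (0.8033) + (0.5290) + (-2.5567) + (-1.3967) = -6.8347
Denominator Σ(x_t−x̄)² = 19.0771
r_1 = -6.8347 / 19.0771 = -0.358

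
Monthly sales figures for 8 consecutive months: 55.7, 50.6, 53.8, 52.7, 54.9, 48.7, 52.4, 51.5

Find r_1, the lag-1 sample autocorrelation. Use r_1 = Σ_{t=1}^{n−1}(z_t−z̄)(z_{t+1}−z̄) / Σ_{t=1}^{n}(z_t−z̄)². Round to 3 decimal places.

-0.445

Mean z̄ = (55.7 + 50.6 + 53.8 + 52.7 + 54.9 + 48.7 + 52.4 + 51.5)/8 = 52.5375
Deviations from mean: 3.1625, -1.9375, 1.2625, 0.1625, 2.3625, -3.8375, -0.1375, -1.0375
Σ(z_t−z̄)(z_{t+1}−z̄) = (-6.1273) + (-2.4461) + (0.2052) + (0.3839) + (-9.0661) + (0.5277) + (0.1427) = -16.3802
Denominator Σ(z_t−z̄)² = 36.7788
r_1 = -16.3802 / 36.7788 = -0.445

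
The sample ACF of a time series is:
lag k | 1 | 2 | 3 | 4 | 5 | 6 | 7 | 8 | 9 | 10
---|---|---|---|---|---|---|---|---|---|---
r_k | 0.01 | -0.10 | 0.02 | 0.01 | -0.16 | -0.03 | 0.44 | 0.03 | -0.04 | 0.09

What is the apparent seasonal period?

7

The largest autocorrelation is r_7 = 0.44; the remaining lags stay at or below 0.09.
The dominant spike at lag 7 indicates a seasonal period of 7.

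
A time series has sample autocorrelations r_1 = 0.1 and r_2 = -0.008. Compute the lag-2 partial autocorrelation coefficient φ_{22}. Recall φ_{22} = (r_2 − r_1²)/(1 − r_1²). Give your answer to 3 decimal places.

φ_{22} = (r_2 − r_1²) / (1 − r_1²)
r_1² = (0.1)² = 0.01
Numerator = -0.008 − 0.0100 = -0.0180; denominator = 1 − 0.0100 = 0.9900
φ_{22} = -0.0180 / 0.9900 = -0.018

-0.018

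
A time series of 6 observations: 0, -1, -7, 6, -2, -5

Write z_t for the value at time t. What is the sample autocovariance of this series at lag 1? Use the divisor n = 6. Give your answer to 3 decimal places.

Mean z̄ = (0 − 1 − 7 + 6 − 2 − 5)/6 = -1.5000
Σ_{t=1}^{5}(z_t−z̄)(z_{t+1}−z̄) = -45.2500
γ_1 = -45.2500 / 6 = -7.542

-7.542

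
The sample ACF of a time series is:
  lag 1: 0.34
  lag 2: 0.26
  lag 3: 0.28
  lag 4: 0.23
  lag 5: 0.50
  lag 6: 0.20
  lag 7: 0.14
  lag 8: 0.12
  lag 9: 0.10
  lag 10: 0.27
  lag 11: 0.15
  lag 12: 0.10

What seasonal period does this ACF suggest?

5

The largest autocorrelation is r_5 = 0.50; the remaining lags stay at or below 0.34. The elevated value at lag 1 (0.34), dropping to 0.26 at lag 2, reflects decaying short-term dependence rather than seasonality.
The dominant spike at lag 5 indicates a seasonal period of 5.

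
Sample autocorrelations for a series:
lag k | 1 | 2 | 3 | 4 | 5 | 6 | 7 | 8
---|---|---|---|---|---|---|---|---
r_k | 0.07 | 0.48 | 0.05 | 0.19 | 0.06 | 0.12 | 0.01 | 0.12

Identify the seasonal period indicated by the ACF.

The largest autocorrelation is r_2 = 0.48, with a weaker echo at lag 4 (0.19); the remaining lags stay at or below 0.12.
The dominant spike at lag 2 indicates a seasonal period of 2.

2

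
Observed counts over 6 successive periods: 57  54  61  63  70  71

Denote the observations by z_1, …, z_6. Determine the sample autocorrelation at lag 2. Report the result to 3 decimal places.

-0.012

Mean z̄ = (57 + 54 + 61 + 63 + 70 + 71)/6 = 62.6667
Numerator Σ_{t=1}^{4}(z_t−z̄)(z_{t+2}−z̄) = -2.8889
Denominator Σ(z_t−z̄)² = 233.3333
r_2 = -2.8889 / 233.3333 = -0.012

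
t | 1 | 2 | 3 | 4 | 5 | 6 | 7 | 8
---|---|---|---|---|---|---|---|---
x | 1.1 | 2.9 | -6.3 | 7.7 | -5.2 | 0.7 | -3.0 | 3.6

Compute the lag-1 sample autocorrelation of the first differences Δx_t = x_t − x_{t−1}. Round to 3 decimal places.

First differences Δx: 1.8, -9.2, 14.0, -12.9, 5.9, -3.7, 6.6
Mean of differences = 0.3571
Numerator Σ(Δx_t−Δx̄)(Δx_{t+1}−Δx̄) = -446.3404
Denominator Σ(Δx_t−Δx̄)² = 541.4571
r_1(Δx) = -446.3404 / 541.4571 = -0.824

-0.824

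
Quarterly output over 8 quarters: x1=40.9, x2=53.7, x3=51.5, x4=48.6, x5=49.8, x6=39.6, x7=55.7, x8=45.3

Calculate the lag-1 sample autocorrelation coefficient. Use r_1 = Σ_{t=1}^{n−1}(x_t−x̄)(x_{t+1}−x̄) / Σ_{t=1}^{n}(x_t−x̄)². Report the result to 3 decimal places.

Mean x̄ = (40.9 + 53.7 + 51.5 + 48.6 + 49.8 + 39.6 + 55.7 + 45.3)/8 = 48.1375
Deviations from mean: -7.2375, 5.5625, 3.3625, 0.4625, 1.6625, -8.5375, 7.5625, -2.8375
Σ(x_t−x̄)(x_{t+1}−x̄) = (-40.2586) + (18.7039) + (1.5552) + (0.7689) + (-14.1936) + (-64.5648) + (-21.4586) = -119.4477
Denominator Σ(x_t−x̄)² = 235.7388
r_1 = -119.4477 / 235.7388 = -0.507

-0.507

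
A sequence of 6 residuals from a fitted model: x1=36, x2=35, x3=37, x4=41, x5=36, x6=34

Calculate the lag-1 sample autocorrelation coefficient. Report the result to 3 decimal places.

Mean x̄ = (36 + 35 + 37 + 41 + 36 + 34)/6 = 36.5000
Σ(x_t−x̄)(x_{t+1}−x̄) = (0.7500) + (-0.7500) + (2.2500) + (-2.2500) + (1.2500) = 1.2500
Denominator Σ(x_t−x̄)² = 29.5000
r_1 = 1.2500 / 29.5000 = 0.042

0.042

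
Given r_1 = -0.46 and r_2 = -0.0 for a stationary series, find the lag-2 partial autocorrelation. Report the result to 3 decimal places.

-0.268

φ_{22} = (r_2 − r_1²) / (1 − r_1²)
r_1² = (-0.46)² = 0.2116
Numerator = -0.0 − 0.2116 = -0.2116; denominator = 1 − 0.2116 = 0.7884
φ_{22} = -0.2116 / 0.7884 = -0.268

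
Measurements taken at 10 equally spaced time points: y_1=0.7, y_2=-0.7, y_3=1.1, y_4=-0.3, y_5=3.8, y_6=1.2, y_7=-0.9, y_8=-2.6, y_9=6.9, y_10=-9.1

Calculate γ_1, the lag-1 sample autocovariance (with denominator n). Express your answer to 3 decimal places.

Mean ȳ = (0.7 − 0.7 + 1.1 − 0.3 + 3.8 + 1.2 − 0.9 − 2.6 + 6.9 − 9.1)/10 = 0.0100
Σ_{t=1}^{9}(y_t−ȳ)(y_{t+1}−ȳ) = -77.7251
γ_1 = -77.7251 / 10 = -7.773

-7.773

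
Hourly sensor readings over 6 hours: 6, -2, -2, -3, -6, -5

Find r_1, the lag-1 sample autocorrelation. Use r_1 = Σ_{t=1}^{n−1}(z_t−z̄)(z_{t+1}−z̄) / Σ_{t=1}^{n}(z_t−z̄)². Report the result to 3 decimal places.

0.178

Mean z̄ = (6 − 2 − 2 − 3 − 6 − 5)/6 = -2.0000
Numerator Σ_{t=1}^{5}(z_t−z̄)(z_{t+1}−z̄) = 16.0000
Denominator Σ(z_t−z̄)² = 90.0000
r_1 = 16.0000 / 90.0000 = 0.178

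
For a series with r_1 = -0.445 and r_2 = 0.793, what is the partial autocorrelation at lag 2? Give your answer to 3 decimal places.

φ_{22} = (r_2 − r_1²) / (1 − r_1²)
r_1² = (-0.445)² = 0.198025
Numerator = 0.793 − 0.1980 = 0.5950; denominator = 1 − 0.1980 = 0.8020
φ_{22} = 0.5950 / 0.8020 = 0.742

0.742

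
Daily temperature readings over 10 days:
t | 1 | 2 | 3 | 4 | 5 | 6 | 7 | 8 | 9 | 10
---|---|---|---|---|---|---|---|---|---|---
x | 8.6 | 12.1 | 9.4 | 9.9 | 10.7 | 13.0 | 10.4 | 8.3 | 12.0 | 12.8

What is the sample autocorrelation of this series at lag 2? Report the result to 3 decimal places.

Mean x̄ = (8.6 + 12.1 + 9.4 + 9.9 + 10.7 + 13.0 + 10.4 + 8.3 + 12.0 + 12.8)/10 = 10.7200
Numerator Σ_{t=1}^{8}(x_t−x̄)(x_{t+2}−x̄) = -11.1308
Denominator Σ(x_t−x̄)² = 25.9360
r_2 = -11.1308 / 25.9360 = -0.429

-0.429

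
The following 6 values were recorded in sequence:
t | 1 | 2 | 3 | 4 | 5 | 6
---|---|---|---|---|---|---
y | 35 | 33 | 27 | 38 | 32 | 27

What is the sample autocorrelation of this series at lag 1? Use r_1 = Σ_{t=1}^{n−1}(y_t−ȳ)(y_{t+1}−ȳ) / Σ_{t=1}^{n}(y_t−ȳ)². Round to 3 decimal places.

-0.333

Mean ȳ = (35 + 33 + 27 + 38 + 32 + 27)/6 = 32.0000
Deviations from mean: 3.0000, 1.0000, -5.0000, 6.0000, 0.0000, -5.0000
Σ(y_t−ȳ)(y_{t+1}−ȳ) = (3.0000) + (-5.0000) + (-30.0000) + (0.0000) + (0.0000) = -32.0000
Denominator Σ(y_t−ȳ)² = 96.0000
r_1 = -32.0000 / 96.0000 = -0.333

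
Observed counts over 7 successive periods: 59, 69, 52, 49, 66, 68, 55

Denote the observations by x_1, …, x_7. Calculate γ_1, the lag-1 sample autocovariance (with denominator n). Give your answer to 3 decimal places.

-7.134

Mean x̄ = (59 + 69 + 52 + 49 + 66 + 68 + 55)/7 = 59.7143
Σ_{t=1}^{6}(x_t−x̄)(x_{t+1}−x̄) = -49.9388
γ_1 = -49.9388 / 7 = -7.134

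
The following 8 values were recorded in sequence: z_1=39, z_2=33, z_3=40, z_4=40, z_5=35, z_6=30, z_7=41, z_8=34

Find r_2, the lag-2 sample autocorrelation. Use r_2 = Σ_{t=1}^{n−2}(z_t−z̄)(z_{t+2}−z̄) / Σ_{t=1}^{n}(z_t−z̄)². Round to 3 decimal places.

-0.193

Mean z̄ = (39 + 33 + 40 + 40 + 35 + 30 + 41 + 34)/8 = 36.5000
Deviations from mean: 2.5000, -3.5000, 3.5000, 3.5000, -1.5000, -6.5000, 4.5000, -2.5000
Σ(z_t−z̄)(z_{t+2}−z̄) = (8.7500) + (-12.2500) + (-5.2500) + (-22.7500) + (-6.7500) + (16.2500) = -22.0000
Denominator Σ(z_t−z̄)² = 114.0000
r_2 = -22.0000 / 114.0000 = -0.193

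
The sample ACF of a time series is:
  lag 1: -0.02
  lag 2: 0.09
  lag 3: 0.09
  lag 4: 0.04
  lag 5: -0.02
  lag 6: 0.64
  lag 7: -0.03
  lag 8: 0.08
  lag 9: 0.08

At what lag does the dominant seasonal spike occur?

6

The largest autocorrelation is r_6 = 0.64; the remaining lags stay at or below 0.09.
The dominant spike at lag 6 indicates a seasonal period of 6.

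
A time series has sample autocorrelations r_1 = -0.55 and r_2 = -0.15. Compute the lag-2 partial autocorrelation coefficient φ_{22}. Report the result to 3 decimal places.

φ_{22} = (r_2 − r_1²) / (1 − r_1²)
r_1² = (-0.55)² = 0.3025
Numerator = -0.15 − 0.3025 = -0.4525; denominator = 1 − 0.3025 = 0.6975
φ_{22} = -0.4525 / 0.6975 = -0.649

-0.649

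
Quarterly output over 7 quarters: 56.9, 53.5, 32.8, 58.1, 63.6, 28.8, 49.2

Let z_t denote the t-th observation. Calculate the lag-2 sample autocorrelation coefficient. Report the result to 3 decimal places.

Mean z̄ = (56.9 + 53.5 + 32.8 + 58.1 + 63.6 + 28.8 + 49.2)/7 = 48.9857
Σ(z_t−z̄)(z_{t+2}−z̄) = (-128.0984) + (41.1445) + (-236.5427) + (-183.9784) + (3.1316) = -504.3433
Denominator Σ(z_t−z̄)² = 1049.1486
r_2 = -504.3433 / 1049.1486 = -0.481

-0.481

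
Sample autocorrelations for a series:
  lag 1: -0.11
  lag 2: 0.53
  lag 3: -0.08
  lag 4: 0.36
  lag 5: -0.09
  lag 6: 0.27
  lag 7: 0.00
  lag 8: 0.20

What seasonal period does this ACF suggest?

2

The largest autocorrelation is r_2 = 0.53, with weaker echoes at lags 4 (0.36), 6 (0.27) and 8 (0.20); the remaining lags stay at or below 0.00.
The dominant spike at lag 2 indicates a seasonal period of 2.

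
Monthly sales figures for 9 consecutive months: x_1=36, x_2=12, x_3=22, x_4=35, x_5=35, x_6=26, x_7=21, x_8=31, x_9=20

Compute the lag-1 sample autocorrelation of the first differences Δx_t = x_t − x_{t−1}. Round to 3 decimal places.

First differences Δx: -24, 10, 13, 0, -9, -5, 10, -11
Mean of differences = -2.0000
Numerator Σ(Δx_t−Δx̄)(Δx_{t+1}−Δx̄) = -191.0000
Denominator Σ(Δx_t−Δx̄)² = 1140.0000
r_1(Δx) = -191.0000 / 1140.0000 = -0.168

-0.168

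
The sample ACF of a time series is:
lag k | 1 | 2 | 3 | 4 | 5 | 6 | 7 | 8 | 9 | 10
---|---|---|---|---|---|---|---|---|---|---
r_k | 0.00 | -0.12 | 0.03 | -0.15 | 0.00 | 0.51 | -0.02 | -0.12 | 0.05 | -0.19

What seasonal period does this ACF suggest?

6

The largest autocorrelation is r_6 = 0.51; the remaining lags stay at or below 0.05.
The dominant spike at lag 6 indicates a seasonal period of 6.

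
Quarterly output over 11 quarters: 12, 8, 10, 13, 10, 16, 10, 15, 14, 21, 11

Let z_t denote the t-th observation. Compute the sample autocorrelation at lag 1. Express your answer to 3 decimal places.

-0.075

Mean z̄ = (12 + 8 + 10 + 13 + 10 + 16 + 10 + 15 + 14 + 21 + 11)/11 = 12.7273
Numerator Σ_{t=1}^{10}(z_t−z̄)(z_{t+1}−z̄) = -10.0744
Denominator Σ(z_t−z̄)² = 134.1818
r_1 = -10.0744 / 134.1818 = -0.075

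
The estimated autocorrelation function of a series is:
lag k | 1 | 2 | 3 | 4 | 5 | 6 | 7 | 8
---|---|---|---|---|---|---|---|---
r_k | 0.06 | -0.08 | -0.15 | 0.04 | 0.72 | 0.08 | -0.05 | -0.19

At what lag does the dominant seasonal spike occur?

5

The largest autocorrelation is r_5 = 0.72; the remaining lags stay at or below 0.08.
The dominant spike at lag 5 indicates a seasonal period of 5.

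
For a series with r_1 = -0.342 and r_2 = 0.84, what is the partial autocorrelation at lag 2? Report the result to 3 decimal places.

0.819

φ_{22} = (r_2 − r_1²) / (1 − r_1²)
r_1² = (-0.342)² = 0.116964
Numerator = 0.84 − 0.1170 = 0.7230; denominator = 1 − 0.1170 = 0.8830
φ_{22} = 0.7230 / 0.8830 = 0.819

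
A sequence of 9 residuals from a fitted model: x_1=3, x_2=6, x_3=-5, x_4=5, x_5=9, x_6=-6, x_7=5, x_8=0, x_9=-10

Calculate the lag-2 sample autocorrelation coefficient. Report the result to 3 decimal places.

-0.218

Mean x̄ = (3 + 6 − 5 + 5 + 9 − 6 + 5 + 0 − 10)/9 = 0.7778
Σ(x_t−x̄)(x_{t+2}−x̄) = (-12.8395) + (22.0494) + (-47.5062) + (-28.6173) + (34.7160) + (5.2716) + (-45.5062) = -72.4321
Denominator Σ(x_t−x̄)² = 331.5556
r_2 = -72.4321 / 331.5556 = -0.218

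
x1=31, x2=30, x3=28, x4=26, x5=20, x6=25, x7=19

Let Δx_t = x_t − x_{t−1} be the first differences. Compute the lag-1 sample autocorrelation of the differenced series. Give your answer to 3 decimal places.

-0.683

First differences Δx: -1, -2, -2, -6, 5, -6
Mean of differences = -2.0000
Numerator Σ(Δx_t−Δx̄)(Δx_{t+1}−Δx̄) = -56.0000
Denominator Σ(Δx_t−Δx̄)² = 82.0000
r_1(Δx) = -56.0000 / 82.0000 = -0.683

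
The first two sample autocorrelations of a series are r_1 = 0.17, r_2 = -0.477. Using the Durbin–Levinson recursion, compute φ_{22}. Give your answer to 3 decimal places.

-0.521

φ_{22} = (r_2 − r_1²) / (1 − r_1²)
r_1² = (0.17)² = 0.0289
Numerator = -0.477 − 0.0289 = -0.5059; denominator = 1 − 0.0289 = 0.9711
φ_{22} = -0.5059 / 0.9711 = -0.521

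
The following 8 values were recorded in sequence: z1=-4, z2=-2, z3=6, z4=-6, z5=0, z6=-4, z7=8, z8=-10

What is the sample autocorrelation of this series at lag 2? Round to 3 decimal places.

Mean z̄ = (-4 − 2 + 6 − 6 + 0 − 4 + 8 − 10)/8 = -1.5000
Deviations from mean: -2.5000, -0.5000, 7.5000, -4.5000, 1.5000, -2.5000, 9.5000, -8.5000
Σ(z_t−z̄)(z_{t+2}−z̄) = (-18.7500) + (2.2500) + (11.2500) + (11.2500) + (14.2500) + (21.2500) = 41.5000
Denominator Σ(z_t−z̄)² = 254.0000
r_2 = 41.5000 / 254.0000 = 0.163

0.163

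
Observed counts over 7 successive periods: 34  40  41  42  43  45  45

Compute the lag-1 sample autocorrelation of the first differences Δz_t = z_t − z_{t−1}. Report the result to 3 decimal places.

First differences Δz: 6, 1, 1, 1, 2, 0
Mean of differences = 1.8333
Numerator Σ(Δz_t−Δz̄)(Δz_{t+1}−Δz̄) = -2.5278
Denominator Σ(Δz_t−Δz̄)² = 22.8333
r_1(Δz) = -2.5278 / 22.8333 = -0.111

-0.111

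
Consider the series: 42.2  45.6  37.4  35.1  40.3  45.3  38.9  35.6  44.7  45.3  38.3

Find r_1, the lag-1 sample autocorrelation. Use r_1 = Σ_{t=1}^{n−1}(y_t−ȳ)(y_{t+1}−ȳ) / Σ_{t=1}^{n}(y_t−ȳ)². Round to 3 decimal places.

-0.014

Mean ȳ = (42.2 + 45.6 + 37.4 + 35.1 + 40.3 + 45.3 + 38.9 + 35.6 + 44.7 + 45.3 + 38.3)/11 = 40.7909
Numerator Σ_{t=1}^{10}(y_t−ȳ)(y_{t+1}−ȳ) = -2.2610
Denominator Σ(y_t−ȳ)² = 161.9091
r_1 = -2.2610 / 161.9091 = -0.014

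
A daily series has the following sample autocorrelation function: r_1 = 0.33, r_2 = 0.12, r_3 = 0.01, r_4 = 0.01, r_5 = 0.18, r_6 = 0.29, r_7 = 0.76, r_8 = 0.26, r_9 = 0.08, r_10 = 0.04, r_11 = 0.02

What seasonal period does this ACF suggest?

7

The largest autocorrelation is r_7 = 0.76; the remaining lags stay at or below 0.33. The elevated value at lag 1 (0.33), dropping to 0.12 at lag 2, reflects decaying short-term dependence rather than seasonality.
The dominant spike at lag 7 indicates a seasonal period of 7.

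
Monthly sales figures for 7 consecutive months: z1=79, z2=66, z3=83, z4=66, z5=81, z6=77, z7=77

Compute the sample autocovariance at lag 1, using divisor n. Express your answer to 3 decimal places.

Mean z̄ = (79 + 66 + 83 + 66 + 81 + 77 + 77)/7 = 75.5714
Σ_{t=1}^{6}(z_t−z̄)(z_{t+1}−z̄) = -217.1837
γ_1 = -217.1837 / 7 = -31.026

-31.026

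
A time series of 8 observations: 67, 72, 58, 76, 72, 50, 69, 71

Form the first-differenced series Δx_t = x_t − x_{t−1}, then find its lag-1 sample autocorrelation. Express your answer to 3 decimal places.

First differences Δx: 5, -14, 18, -4, -22, 19, 2
Mean of differences = 0.5714
Numerator Σ(Δx_t−Δx̄)(Δx_{t+1}−Δx̄) = -684.6122
Denominator Σ(Δx_t−Δx̄)² = 1407.7143
r_1(Δx) = -684.6122 / 1407.7143 = -0.486

-0.486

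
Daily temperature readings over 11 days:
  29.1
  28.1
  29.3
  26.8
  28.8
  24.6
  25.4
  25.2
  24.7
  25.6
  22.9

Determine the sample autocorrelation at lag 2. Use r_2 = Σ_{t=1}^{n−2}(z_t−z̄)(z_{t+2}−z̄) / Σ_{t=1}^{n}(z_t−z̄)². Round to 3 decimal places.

Mean z̄ = (29.1 + 28.1 + 29.3 + 26.8 + 28.8 + 24.6 + 25.4 + 25.2 + 24.7 + 25.6 + 22.9)/11 = 26.4091
Numerator Σ_{t=1}^{9}(z_t−z̄)(z_{t+2}−z̄) = 23.1198
Denominator Σ(z_t−z̄)² = 45.9691
r_2 = 23.1198 / 45.9691 = 0.503

0.503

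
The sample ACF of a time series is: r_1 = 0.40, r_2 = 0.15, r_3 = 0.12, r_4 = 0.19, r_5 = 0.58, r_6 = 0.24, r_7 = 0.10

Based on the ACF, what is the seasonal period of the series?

The largest autocorrelation is r_5 = 0.58; the remaining lags stay at or below 0.40. The elevated value at lag 1 (0.40), dropping to 0.15 at lag 2, reflects decaying short-term dependence rather than seasonality.
The dominant spike at lag 5 indicates a seasonal period of 5.

5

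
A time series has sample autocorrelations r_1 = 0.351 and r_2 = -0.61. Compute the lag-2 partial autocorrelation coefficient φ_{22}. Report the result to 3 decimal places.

φ_{22} = (r_2 − r_1²) / (1 − r_1²)
r_1² = (0.351)² = 0.123201
Numerator = -0.61 − 0.1232 = -0.7332; denominator = 1 − 0.1232 = 0.8768
φ_{22} = -0.7332 / 0.8768 = -0.836

-0.836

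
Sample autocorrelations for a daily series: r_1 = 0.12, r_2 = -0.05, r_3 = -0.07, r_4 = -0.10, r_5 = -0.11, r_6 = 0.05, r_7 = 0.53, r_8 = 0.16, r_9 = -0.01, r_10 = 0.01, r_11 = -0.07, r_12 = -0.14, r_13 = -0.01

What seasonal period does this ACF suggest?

7

The largest autocorrelation is r_7 = 0.53; the remaining lags stay at or below 0.16.
The dominant spike at lag 7 indicates a seasonal period of 7.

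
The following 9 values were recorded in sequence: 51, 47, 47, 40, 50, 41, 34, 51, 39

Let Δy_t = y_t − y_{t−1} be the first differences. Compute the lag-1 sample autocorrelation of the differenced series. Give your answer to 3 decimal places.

-0.586

First differences Δy: -4, 0, -7, 10, -9, -7, 17, -12
Mean of differences = -1.5000
Numerator Σ(Δy_t−Δȳ)(Δy_{t+1}−Δȳ) = -416.2500
Denominator Σ(Δy_t−Δȳ)² = 710.0000
r_1(Δy) = -416.2500 / 710.0000 = -0.586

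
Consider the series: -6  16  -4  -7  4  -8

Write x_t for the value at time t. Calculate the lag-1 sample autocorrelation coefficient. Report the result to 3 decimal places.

-0.428

Mean x̄ = (-6 + 16 − 4 − 7 + 4 − 8)/6 = -0.8333
Deviations from mean: -5.1667, 16.8333, -3.1667, -6.1667, 4.8333, -7.1667
Σ(x_t−x̄)(x_{t+1}−x̄) = (-86.9722) + (-53.3056) + (19.5278) + (-29.8056) + (-34.6389) = -185.1944
Denominator Σ(x_t−x̄)² = 432.8333
r_1 = -185.1944 / 432.8333 = -0.428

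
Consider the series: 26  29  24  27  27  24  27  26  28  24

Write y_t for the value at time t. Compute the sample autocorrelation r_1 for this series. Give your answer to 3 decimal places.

-0.574

Mean ȳ = (26 + 29 + 24 + 27 + 27 + 24 + 27 + 26 + 28 + 24)/10 = 26.2000
Numerator Σ_{t=1}^{9}(y_t−ȳ)(y_{t+1}−ȳ) = -15.8400
Denominator Σ(y_t−ȳ)² = 27.6000
r_1 = -15.8400 / 27.6000 = -0.574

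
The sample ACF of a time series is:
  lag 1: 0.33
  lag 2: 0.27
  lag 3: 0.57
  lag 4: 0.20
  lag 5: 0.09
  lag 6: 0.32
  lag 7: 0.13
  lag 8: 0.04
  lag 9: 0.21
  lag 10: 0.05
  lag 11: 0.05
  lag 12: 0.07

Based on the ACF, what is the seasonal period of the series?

The largest autocorrelation is r_3 = 0.57; the remaining lags stay at or below 0.33. The elevated value at lag 1 (0.33), dropping to 0.27 at lag 2, reflects decaying short-term dependence rather than seasonality.
The dominant spike at lag 3 indicates a seasonal period of 3.

3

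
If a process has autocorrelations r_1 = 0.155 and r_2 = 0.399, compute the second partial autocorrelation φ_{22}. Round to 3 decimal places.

φ_{22} = (r_2 − r_1²) / (1 − r_1²)
r_1² = (0.155)² = 0.024025
Numerator = 0.399 − 0.0240 = 0.3750; denominator = 1 − 0.0240 = 0.9760
φ_{22} = 0.3750 / 0.9760 = 0.384

0.384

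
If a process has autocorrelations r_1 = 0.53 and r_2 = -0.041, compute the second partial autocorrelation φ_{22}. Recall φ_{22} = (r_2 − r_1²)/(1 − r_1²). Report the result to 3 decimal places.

-0.448

φ_{22} = (r_2 − r_1²) / (1 − r_1²)
r_1² = (0.53)² = 0.2809
Numerator = -0.041 − 0.2809 = -0.3219; denominator = 1 − 0.2809 = 0.7191
φ_{22} = -0.3219 / 0.7191 = -0.448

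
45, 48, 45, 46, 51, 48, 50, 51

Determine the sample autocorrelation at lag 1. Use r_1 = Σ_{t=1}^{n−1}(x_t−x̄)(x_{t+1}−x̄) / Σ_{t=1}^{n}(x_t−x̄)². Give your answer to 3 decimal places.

Mean x̄ = (45 + 48 + 45 + 46 + 51 + 48 + 50 + 51)/8 = 48.0000
Σ(x_t−x̄)(x_{t+1}−x̄) = (0.0000) + (0.0000) + (6.0000) + (-6.0000) + (0.0000) + (0.0000) + (6.0000) = 6.0000
Denominator Σ(x_t−x̄)² = 44.0000
r_1 = 6.0000 / 44.0000 = 0.136

0.136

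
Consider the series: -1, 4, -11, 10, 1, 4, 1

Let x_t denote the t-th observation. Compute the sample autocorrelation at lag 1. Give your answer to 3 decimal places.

Mean x̄ = (-1 + 4 − 11 + 10 + 1 + 4 + 1)/7 = 1.1429
Deviations from mean: -2.1429, 2.8571, -12.1429, 8.8571, -0.1429, 2.8571, -0.1429
Numerator Σ_{t=1}^{6}(x_t−x̄)(x_{t+1}−x̄) = -150.4490
Denominator Σ(x_t−x̄)² = 246.8571
r_1 = -150.4490 / 246.8571 = -0.609

-0.609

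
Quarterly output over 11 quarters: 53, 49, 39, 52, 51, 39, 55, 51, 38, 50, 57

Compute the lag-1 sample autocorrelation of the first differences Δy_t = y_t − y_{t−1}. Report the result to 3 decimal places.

-0.346

First differences Δy: -4, -10, 13, -1, -12, 16, -4, -13, 12, 7
Mean of differences = 0.4000
Numerator Σ(Δy_t−Δȳ)(Δy_{t+1}−Δȳ) = -367.5600
Denominator Σ(Δy_t−Δȳ)² = 1062.4000
r_1(Δy) = -367.5600 / 1062.4000 = -0.346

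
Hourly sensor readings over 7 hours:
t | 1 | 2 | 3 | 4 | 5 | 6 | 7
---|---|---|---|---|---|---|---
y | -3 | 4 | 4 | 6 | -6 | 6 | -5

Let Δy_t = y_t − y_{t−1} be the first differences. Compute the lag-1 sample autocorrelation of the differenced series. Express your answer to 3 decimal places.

First differences Δy: 7, 0, 2, -12, 12, -11
Mean of differences = -0.3333
Numerator Σ(Δy_t−Δȳ)(Δy_{t+1}−Δȳ) = -299.4444
Denominator Σ(Δy_t−Δȳ)² = 461.3333
r_1(Δy) = -299.4444 / 461.3333 = -0.649

-0.649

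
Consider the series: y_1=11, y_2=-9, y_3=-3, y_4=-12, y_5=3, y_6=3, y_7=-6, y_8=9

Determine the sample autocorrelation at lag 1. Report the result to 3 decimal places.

Mean ȳ = (11 − 9 − 3 − 12 + 3 + 3 − 6 + 9)/8 = -0.5000
Deviations from mean: 11.5000, -8.5000, -2.5000, -11.5000, 3.5000, 3.5000, -5.5000, 9.5000
Numerator Σ_{t=1}^{7}(y_t−ȳ)(y_{t+1}−ȳ) = -147.2500
Denominator Σ(y_t−ȳ)² = 488.0000
r_1 = -147.2500 / 488.0000 = -0.302

-0.302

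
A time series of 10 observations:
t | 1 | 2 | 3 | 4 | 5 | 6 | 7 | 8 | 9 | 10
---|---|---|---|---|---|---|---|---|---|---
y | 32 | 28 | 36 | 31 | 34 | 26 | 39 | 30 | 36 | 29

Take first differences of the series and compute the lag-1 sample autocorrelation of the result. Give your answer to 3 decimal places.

First differences Δy: -4, 8, -5, 3, -8, 13, -9, 6, -7
Mean of differences = -0.3333
Numerator Σ(Δy_t−Δȳ)(Δy_{t+1}−Δȳ) = -425.4444
Denominator Σ(Δy_t−Δȳ)² = 512.0000
r_1(Δy) = -425.4444 / 512.0000 = -0.831

-0.831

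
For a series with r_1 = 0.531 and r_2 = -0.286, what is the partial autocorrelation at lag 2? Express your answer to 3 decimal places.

-0.791

φ_{22} = (r_2 − r_1²) / (1 − r_1²)
r_1² = (0.531)² = 0.281961
Numerator = -0.286 − 0.2820 = -0.5680; denominator = 1 − 0.2820 = 0.7180
φ_{22} = -0.5680 / 0.7180 = -0.791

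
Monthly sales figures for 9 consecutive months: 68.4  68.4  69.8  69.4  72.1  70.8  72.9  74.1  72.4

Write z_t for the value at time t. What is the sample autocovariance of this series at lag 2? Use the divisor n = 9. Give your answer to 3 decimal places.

Mean z̄ = (68.4 + 68.4 + 69.8 + 69.4 + 72.1 + 70.8 + 72.9 + 74.1 + 72.4)/9 = 70.9222
Σ_{t=1}^{7}(z_t−z̄)(z_{t+2}−z̄) = 10.3979
γ_2 = 10.3979 / 9 = 1.155

1.155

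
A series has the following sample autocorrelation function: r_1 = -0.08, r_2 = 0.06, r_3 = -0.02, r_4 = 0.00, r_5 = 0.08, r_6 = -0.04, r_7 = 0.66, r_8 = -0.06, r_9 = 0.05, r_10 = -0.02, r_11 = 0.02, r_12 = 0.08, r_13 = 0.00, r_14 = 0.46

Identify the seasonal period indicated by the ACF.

The largest autocorrelation is r_7 = 0.66, with a weaker echo at lag 14 (0.46); the remaining lags stay at or below 0.08.
The dominant spike at lag 7 indicates a seasonal period of 7.

7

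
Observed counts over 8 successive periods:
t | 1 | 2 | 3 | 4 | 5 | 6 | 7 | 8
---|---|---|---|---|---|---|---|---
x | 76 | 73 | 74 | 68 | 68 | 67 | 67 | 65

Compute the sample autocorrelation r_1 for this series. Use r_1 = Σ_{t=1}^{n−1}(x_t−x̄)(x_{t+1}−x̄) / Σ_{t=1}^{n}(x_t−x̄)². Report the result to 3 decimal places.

0.495

Mean x̄ = (76 + 73 + 74 + 68 + 68 + 67 + 67 + 65)/8 = 69.7500
Σ(x_t−x̄)(x_{t+1}−x̄) = (20.3125) + (13.8125) + (-7.4375) + (3.0625) + (4.8125) + (7.5625) + (13.0625) = 55.1875
Denominator Σ(x_t−x̄)² = 111.5000
r_1 = 55.1875 / 111.5000 = 0.495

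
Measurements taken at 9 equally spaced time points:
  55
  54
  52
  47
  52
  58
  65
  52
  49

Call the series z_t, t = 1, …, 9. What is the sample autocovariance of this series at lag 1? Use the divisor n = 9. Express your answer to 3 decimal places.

5.822

Mean z̄ = (55 + 54 + 52 + 47 + 52 + 58 + 65 + 52 + 49)/9 = 53.7778
Σ_{t=1}^{8}(z_t−z̄)(z_{t+1}−z̄) = 52.3951
γ_1 = 52.3951 / 9 = 5.822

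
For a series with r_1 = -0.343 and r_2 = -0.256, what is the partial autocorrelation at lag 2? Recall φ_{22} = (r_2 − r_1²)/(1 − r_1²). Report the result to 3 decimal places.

-0.423

φ_{22} = (r_2 − r_1²) / (1 − r_1²)
r_1² = (-0.343)² = 0.117649
Numerator = -0.256 − 0.1176 = -0.3736; denominator = 1 − 0.1176 = 0.8824
φ_{22} = -0.3736 / 0.8824 = -0.423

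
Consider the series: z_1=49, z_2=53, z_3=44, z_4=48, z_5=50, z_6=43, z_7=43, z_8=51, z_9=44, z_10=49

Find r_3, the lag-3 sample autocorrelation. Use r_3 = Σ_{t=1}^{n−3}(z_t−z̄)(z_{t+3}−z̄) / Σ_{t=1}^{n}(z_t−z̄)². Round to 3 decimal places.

Mean z̄ = (49 + 53 + 44 + 48 + 50 + 43 + 43 + 51 + 44 + 49)/10 = 47.4000
Numerator Σ_{t=1}^{7}(z_t−z̄)(z_{t+3}−z̄) = 45.1200
Denominator Σ(z_t−z̄)² = 118.4000
r_3 = 45.1200 / 118.4000 = 0.381

0.381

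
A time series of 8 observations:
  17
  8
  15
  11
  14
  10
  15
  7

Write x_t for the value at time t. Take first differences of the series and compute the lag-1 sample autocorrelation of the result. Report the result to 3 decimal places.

-0.680

First differences Δx: -9, 7, -4, 3, -4, 5, -8
Mean of differences = -1.4286
Numerator Σ(Δx_t−Δx̄)(Δx_{t+1}−Δx̄) = -167.0408
Denominator Σ(Δx_t−Δx̄)² = 245.7143
r_1(Δx) = -167.0408 / 245.7143 = -0.680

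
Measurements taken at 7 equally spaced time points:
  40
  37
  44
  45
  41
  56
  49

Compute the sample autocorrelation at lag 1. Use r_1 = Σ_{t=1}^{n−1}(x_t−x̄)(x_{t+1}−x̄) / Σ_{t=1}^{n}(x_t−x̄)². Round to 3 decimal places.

0.194

Mean x̄ = (40 + 37 + 44 + 45 + 41 + 56 + 49)/7 = 44.5714
Deviations from mean: -4.5714, -7.5714, -0.5714, 0.4286, -3.5714, 11.4286, 4.4286
Numerator Σ_{t=1}^{6}(x_t−x̄)(x_{t+1}−x̄) = 46.9592
Denominator Σ(x_t−x̄)² = 241.7143
r_1 = 46.9592 / 241.7143 = 0.194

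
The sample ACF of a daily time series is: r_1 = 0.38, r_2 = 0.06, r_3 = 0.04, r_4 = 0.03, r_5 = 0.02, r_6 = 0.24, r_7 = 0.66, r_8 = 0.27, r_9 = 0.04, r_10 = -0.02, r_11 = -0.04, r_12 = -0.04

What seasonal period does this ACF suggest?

The largest autocorrelation is r_7 = 0.66; the remaining lags stay at or below 0.38. The elevated value at lag 1 (0.38), dropping to 0.06 at lag 2, reflects decaying short-term dependence rather than seasonality.
The dominant spike at lag 7 indicates a seasonal period of 7.

7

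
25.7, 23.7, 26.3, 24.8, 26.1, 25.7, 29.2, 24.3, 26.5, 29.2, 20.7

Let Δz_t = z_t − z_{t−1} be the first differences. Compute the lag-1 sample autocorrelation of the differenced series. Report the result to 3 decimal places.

First differences Δz: -2.0, 2.6, -1.5, 1.3, -0.4, 3.5, -4.9, 2.2, 2.7, -8.5
Mean of differences = -0.5000
Numerator Σ(Δz_t−Δz̄)(Δz_{t+1}−Δz̄) = -55.4100
Denominator Σ(Δz_t−Δz̄)² = 133.0000
r_1(Δz) = -55.4100 / 133.0000 = -0.417

-0.417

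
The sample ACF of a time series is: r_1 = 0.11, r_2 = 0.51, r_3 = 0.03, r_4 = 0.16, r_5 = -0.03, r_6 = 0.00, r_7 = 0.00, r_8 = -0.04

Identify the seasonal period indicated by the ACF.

2

The largest autocorrelation is r_2 = 0.51, with a weaker echo at lag 4 (0.16); the remaining lags stay at or below 0.11.
The dominant spike at lag 2 indicates a seasonal period of 2.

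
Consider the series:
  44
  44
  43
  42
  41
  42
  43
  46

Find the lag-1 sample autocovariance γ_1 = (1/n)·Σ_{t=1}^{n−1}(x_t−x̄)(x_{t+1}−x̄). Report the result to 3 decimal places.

0.670

Mean x̄ = (44 + 44 + 43 + 42 + 41 + 42 + 43 + 46)/8 = 43.1250
Σ_{t=1}^{7}(x_t−x̄)(x_{t+1}−x̄) = 5.3594
γ_1 = 5.3594 / 8 = 0.670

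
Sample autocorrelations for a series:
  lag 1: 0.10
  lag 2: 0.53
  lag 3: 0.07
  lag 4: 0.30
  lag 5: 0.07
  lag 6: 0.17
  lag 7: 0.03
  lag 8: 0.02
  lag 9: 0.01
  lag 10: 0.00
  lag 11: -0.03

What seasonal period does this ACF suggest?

The largest autocorrelation is r_2 = 0.53, with weaker echoes at lags 4 (0.30) and 6 (0.17); the remaining lags stay at or below 0.10.
The dominant spike at lag 2 indicates a seasonal period of 2.

2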